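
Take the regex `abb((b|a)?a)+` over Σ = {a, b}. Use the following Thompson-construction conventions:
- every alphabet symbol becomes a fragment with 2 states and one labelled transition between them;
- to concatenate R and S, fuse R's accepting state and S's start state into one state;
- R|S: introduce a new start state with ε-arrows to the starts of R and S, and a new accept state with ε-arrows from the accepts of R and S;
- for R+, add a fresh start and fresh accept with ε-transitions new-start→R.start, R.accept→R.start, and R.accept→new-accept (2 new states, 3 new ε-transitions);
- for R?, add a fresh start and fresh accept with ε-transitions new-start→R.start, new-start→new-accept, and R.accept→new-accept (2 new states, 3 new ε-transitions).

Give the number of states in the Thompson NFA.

14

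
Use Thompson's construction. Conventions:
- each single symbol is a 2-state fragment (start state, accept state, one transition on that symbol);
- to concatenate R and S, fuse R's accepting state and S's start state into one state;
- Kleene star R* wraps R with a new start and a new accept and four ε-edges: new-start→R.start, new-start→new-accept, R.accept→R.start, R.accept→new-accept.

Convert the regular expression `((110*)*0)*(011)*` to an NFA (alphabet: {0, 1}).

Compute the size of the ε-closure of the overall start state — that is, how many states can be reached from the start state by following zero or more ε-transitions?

7

Compute the ε-closure size of each fragment's start state recursively; a symbol fragment's start has no outgoing ε-edge, so its closure is just itself (size 1).
  0* — new start has ε-edges to the inner start and to the new accept, so C = 2 + 1 = 3
  110* — same as the first factor's closure: C = 1
  (110*)* — C = 1 (new start) + 1 (body) + 1 (new accept) = 3
  (110*)*0 — C = 3 + (1−1) = 3 (closure spills across the concat boundary because the left factor accepts ε)
  ((110*)*0)* — new start has ε-edges to the inner start and to the new accept, so C = 2 + 3 = 5
  011 — same as the first factor's closure: C = 1
  (011)* — C = 1 (new start) + 1 (body) + 1 (new accept) = 3
  ((110*)*0)*(011)* — C = 5 + (3−1) = 7 (closure spills across the concat boundary because the left factor accepts ε)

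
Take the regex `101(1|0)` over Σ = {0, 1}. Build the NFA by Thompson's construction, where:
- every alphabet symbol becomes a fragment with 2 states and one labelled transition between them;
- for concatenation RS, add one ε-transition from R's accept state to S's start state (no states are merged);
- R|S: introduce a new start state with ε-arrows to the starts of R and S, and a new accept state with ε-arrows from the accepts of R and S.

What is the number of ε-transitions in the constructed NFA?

Recursing over subexpressions:
Each of the 5 symbol leaves contributes 0 ε-transitions.
  1|0 : 4 ε-transitions
  101(1|0) : 7 ε-transitions

7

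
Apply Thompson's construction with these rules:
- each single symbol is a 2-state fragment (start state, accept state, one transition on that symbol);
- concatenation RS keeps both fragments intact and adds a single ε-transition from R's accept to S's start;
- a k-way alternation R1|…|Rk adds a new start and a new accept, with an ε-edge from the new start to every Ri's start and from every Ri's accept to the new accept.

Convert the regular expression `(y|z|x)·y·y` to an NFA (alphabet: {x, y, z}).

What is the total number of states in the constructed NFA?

12

Per subexpression:
Each of the 5 symbol leaves contributes a 2-state fragment.
  y|z|x → 8 states
  (y|z|x)·y·y → 12 states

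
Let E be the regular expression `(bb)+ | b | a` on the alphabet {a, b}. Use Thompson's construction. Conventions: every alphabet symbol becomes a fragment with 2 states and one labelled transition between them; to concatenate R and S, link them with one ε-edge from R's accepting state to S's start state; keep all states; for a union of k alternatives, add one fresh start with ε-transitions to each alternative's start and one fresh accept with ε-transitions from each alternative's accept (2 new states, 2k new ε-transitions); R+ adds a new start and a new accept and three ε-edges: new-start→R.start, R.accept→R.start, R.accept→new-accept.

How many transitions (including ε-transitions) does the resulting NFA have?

14

Building bottom-up:
Each of the 4 symbol leaves contributes 1 transition (1 symbol, 0 ε).
  bb → 3 transitions (2 symbol, 1 ε)
  (bb)+ → 6 transitions (2 symbol, 4 ε)
  (bb)+ | b | a → 14 transitions (4 symbol, 10 ε)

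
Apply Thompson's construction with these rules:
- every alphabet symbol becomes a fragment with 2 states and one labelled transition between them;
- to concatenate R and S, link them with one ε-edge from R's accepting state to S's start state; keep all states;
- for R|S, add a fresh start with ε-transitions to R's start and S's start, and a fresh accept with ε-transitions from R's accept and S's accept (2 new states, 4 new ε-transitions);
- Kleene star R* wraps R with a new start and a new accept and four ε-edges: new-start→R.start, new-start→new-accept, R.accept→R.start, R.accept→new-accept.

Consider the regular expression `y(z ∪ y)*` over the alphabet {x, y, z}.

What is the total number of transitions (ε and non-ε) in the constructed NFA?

Per subexpression:
Each of the 3 symbol leaves contributes 1 transition (1 symbol, 0 ε).
  z ∪ y — 6 transitions (2 symbol, 4 ε)
  (z ∪ y)* — 10 transitions (2 symbol, 8 ε)
  y(z ∪ y)* — 12 transitions (3 symbol, 9 ε)

12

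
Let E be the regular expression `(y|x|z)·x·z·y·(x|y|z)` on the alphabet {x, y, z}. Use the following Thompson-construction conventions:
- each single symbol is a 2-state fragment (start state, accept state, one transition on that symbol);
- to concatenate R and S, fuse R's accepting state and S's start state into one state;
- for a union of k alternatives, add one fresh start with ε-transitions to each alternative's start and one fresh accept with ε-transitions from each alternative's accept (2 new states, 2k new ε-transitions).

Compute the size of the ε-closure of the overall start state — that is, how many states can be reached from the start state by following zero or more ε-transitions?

4

Let C(F) = |ε-closure(F.start)| within fragment F, and note whether F accepts ε. Symbol fragments have C = 1 and do not accept ε. Then:
  y|x|z : new start ε-reaches every alternative's start; none of them accept ε, so the new accept is not reached: C = 1 + 1 + 1 + 1 = 4
  x|y|z : new start ε-reaches every alternative's start; none of them accept ε, so the new accept is not reached: C = 1 + 1 + 1 + 1 = 4
  (y|x|z)·x·z·y·(x|y|z) : same as the first factor's closure: C = 4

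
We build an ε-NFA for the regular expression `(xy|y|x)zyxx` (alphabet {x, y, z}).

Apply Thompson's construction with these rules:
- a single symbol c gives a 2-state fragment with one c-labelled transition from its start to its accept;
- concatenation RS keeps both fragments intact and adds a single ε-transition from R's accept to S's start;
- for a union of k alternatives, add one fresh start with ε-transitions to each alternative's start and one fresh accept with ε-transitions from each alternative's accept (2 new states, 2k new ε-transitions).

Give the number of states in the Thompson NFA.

18

By structural recursion:
Each of the 8 symbol leaves contributes a 2-state fragment.
  xy → 4 states
  xy|y|x → 10 states
  (xy|y|x)zyxx → 18 states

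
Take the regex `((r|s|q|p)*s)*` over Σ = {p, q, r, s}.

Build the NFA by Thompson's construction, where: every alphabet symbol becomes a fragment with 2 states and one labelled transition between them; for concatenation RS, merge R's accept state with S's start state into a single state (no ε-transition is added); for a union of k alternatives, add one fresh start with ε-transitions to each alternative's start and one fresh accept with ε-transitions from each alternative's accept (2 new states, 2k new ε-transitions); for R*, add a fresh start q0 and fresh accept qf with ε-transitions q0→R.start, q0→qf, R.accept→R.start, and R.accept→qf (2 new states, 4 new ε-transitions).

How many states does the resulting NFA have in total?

By structural recursion:
Each of the 5 symbol leaves contributes a 2-state fragment.
  r|s|q|p — 10 states
  (r|s|q|p)* — 12 states
  (r|s|q|p)*s — 13 states
  ((r|s|q|p)*s)* — 15 states

15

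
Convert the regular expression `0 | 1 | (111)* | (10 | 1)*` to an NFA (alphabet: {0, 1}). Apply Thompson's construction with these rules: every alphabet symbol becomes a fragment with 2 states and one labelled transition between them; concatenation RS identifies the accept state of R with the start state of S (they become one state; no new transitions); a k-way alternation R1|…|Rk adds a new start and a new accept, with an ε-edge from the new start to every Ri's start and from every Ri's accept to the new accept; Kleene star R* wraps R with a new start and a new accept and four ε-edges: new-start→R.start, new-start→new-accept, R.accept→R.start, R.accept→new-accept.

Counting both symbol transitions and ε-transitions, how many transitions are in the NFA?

28

Per subexpression:
Each of the 8 symbol leaves contributes 1 transition (1 symbol, 0 ε).
  111 — 3 transitions (3 symbol, 0 ε)
  (111)* — 7 transitions (3 symbol, 4 ε)
  10 — 2 transitions (2 symbol, 0 ε)
  10 | 1 — 7 transitions (3 symbol, 4 ε)
  (10 | 1)* — 11 transitions (3 symbol, 8 ε)
  0 | 1 | (111)* | (10 | 1)* — 28 transitions (8 symbol, 20 ε)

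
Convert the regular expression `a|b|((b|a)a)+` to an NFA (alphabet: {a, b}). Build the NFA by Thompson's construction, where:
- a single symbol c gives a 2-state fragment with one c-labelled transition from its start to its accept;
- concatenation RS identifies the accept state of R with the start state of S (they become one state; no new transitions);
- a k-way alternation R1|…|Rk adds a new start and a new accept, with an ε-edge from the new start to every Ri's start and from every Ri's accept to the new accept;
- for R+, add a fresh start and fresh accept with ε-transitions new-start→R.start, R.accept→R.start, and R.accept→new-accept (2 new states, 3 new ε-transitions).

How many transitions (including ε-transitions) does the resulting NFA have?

By structural recursion:
Each of the 5 symbol leaves contributes 1 transition (1 symbol, 0 ε).
  b|a → 6 transitions (2 symbol, 4 ε)
  (b|a)a → 7 transitions (3 symbol, 4 ε)
  ((b|a)a)+ → 10 transitions (3 symbol, 7 ε)
  a|b|((b|a)a)+ → 18 transitions (5 symbol, 13 ε)

18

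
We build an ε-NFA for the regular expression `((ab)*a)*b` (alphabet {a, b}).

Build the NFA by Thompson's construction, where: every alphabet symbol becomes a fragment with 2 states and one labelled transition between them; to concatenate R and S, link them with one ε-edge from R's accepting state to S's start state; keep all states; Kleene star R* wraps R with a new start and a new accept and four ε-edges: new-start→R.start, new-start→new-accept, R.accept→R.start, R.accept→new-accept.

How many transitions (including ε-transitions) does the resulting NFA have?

15

Bottom-up over the parse tree:
Each of the 4 symbol leaves contributes 1 transition (1 symbol, 0 ε).
  ab → 3 transitions (2 symbol, 1 ε)
  (ab)* → 7 transitions (2 symbol, 5 ε)
  (ab)*a → 9 transitions (3 symbol, 6 ε)
  ((ab)*a)* → 13 transitions (3 symbol, 10 ε)
  ((ab)*a)*b → 15 transitions (4 symbol, 11 ε)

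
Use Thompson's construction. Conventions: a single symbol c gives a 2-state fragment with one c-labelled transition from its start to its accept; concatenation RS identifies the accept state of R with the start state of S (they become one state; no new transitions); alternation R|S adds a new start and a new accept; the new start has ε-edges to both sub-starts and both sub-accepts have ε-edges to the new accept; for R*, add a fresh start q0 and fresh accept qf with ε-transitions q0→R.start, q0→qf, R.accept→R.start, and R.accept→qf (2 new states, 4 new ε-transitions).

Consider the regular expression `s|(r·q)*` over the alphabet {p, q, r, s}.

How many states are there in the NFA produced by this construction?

9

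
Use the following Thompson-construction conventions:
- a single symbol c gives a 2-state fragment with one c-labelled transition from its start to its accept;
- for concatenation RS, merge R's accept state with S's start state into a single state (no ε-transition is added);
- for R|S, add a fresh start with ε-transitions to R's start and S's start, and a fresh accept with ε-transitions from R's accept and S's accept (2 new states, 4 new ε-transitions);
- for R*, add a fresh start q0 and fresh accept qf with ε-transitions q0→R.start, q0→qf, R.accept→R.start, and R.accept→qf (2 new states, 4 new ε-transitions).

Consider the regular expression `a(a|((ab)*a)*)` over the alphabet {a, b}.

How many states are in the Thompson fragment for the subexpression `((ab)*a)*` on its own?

Fragment for `((ab)*a)*`:
Each of the 3 symbol leaves contributes a 2-state fragment.
  ab — 3 states
  (ab)* — 5 states
  (ab)*a — 6 states
  ((ab)*a)* — 8 states

8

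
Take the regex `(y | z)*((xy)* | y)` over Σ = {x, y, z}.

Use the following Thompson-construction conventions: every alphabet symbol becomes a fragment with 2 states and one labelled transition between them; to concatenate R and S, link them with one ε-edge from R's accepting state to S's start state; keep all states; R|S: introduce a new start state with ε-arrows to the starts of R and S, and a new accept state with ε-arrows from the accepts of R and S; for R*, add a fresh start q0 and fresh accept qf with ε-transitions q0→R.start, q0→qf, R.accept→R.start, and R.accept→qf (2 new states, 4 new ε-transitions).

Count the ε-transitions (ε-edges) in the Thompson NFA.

18

Per subexpression:
Each of the 5 symbol leaves contributes 0 ε-transitions.
  y | z → 4 ε-transitions
  (y | z)* → 8 ε-transitions
  xy → 1 ε-transition
  (xy)* → 5 ε-transitions
  (xy)* | y → 9 ε-transitions
  (y | z)*((xy)* | y) → 18 ε-transitions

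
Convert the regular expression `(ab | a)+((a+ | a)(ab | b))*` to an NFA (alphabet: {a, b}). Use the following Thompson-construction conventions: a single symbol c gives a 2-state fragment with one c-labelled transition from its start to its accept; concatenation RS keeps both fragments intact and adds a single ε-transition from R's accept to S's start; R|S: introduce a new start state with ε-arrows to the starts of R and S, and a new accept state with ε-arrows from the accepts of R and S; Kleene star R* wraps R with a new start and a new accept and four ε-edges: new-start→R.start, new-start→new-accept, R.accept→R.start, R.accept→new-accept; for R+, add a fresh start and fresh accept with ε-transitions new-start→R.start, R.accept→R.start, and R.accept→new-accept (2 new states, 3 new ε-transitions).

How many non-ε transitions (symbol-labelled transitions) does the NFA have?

Bottom-up over the parse tree:
Each of the 8 symbol leaves contributes exactly 1 symbol transition.
  ab → 2 symbol transitions
  ab | a → 3 symbol transitions
  (ab | a)+ → 3 symbol transitions
  a+ → 1 symbol transition
  a+ | a → 2 symbol transitions
  ab → 2 symbol transitions
  ab | b → 3 symbol transitions
  (a+ | a)(ab | b) → 5 symbol transitions
  ((a+ | a)(ab | b))* → 5 symbol transitions
  (ab | a)+((a+ | a)(ab | b))* → 8 symbol transitions

8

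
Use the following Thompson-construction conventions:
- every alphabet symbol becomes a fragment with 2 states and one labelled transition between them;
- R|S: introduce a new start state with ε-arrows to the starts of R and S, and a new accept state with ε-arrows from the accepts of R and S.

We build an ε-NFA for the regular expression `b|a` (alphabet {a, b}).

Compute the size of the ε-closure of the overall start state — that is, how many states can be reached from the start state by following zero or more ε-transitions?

Compute the ε-closure size of each fragment's start state recursively; a symbol fragment's start has no outgoing ε-edge, so its closure is just itself (size 1).
  b|a → new start ε-reaches every alternative's start; none of them accept ε, so the new accept is not reached: |ε-closure| = 1 + 1 + 1 = 3

3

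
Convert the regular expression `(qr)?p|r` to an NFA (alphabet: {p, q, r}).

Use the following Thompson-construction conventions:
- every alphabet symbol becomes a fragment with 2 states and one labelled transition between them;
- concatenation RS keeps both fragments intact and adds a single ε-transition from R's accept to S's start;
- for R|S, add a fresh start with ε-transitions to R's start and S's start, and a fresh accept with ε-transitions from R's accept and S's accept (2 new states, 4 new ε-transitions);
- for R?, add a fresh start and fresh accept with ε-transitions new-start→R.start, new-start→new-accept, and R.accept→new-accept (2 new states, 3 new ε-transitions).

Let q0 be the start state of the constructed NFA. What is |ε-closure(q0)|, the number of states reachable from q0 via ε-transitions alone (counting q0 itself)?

Let C(F) = |ε-closure(F.start)| within fragment F, and note whether F accepts ε. Symbol fragments have C = 1 and do not accept ε. Then:
  qr — C equals the left operand's closure size = 1 (its accept is not ε-reachable, so the closure stops there)
  (qr)? — new start has ε-edges to the inner start and to the new accept, so C = 2 + 1 = 3
  (qr)?p — the left operand accepts ε, so the closure extends into the next operand (via the concat ε-link); C = 3 + 1 = 4
  (qr)?p|r — new start ε-reaches every alternative's start; none of them accept ε, so the new accept is not reached: C = 1 + 4 + 1 = 6

6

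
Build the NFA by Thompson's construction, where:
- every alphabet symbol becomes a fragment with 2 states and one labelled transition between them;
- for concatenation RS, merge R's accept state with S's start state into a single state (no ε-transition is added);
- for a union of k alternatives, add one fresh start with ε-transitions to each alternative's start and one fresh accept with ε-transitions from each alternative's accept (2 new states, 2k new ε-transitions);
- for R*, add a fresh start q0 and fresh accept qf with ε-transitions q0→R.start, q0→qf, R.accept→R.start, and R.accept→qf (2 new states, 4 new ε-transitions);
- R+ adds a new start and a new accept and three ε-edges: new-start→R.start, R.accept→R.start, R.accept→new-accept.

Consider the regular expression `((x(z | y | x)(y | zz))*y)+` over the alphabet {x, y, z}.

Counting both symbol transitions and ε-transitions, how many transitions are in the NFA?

Building bottom-up:
Each of the 8 symbol leaves contributes 1 transition (1 symbol, 0 ε).
  z | y | x — 9 transitions (3 symbol, 6 ε)
  zz — 2 transitions (2 symbol, 0 ε)
  y | zz — 7 transitions (3 symbol, 4 ε)
  x(z | y | x)(y | zz) — 17 transitions (7 symbol, 10 ε)
  (x(z | y | x)(y | zz))* — 21 transitions (7 symbol, 14 ε)
  (x(z | y | x)(y | zz))*y — 22 transitions (8 symbol, 14 ε)
  ((x(z | y | x)(y | zz))*y)+ — 25 transitions (8 symbol, 17 ε)

25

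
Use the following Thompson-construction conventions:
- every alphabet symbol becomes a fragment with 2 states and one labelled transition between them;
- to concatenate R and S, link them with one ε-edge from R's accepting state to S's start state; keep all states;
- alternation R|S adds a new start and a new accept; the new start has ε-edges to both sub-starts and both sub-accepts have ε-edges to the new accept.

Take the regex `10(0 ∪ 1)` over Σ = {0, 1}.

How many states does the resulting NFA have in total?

10

By structural recursion:
Each of the 4 symbol leaves contributes a 2-state fragment.
  0 ∪ 1 → 6 states
  10(0 ∪ 1) → 10 states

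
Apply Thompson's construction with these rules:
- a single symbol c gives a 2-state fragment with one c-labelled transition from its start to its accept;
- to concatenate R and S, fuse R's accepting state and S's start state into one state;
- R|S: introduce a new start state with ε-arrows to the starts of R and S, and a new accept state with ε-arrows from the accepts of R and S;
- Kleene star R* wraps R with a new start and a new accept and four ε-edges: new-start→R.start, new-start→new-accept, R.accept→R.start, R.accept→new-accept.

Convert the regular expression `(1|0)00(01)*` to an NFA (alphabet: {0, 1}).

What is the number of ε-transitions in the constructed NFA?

Per subexpression:
Each of the 6 symbol leaves contributes 0 ε-transitions.
  1|0 : 4 ε-transitions
  01 : 0 ε-transitions
  (01)* : 4 ε-transitions
  (1|0)00(01)* : 8 ε-transitions

8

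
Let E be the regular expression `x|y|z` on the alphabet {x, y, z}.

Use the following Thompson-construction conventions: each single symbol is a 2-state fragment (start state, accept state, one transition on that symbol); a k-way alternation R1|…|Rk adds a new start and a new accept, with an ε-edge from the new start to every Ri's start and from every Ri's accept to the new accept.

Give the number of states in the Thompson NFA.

Building bottom-up:
Each of the 3 symbol leaves contributes a 2-state fragment.
  x|y|z — 8 states

8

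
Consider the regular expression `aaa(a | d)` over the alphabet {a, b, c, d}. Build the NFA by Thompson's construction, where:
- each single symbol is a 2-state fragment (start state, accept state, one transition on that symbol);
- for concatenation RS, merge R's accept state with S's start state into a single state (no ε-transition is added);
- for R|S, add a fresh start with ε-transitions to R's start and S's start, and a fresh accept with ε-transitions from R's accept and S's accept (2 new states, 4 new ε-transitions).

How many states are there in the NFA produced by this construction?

9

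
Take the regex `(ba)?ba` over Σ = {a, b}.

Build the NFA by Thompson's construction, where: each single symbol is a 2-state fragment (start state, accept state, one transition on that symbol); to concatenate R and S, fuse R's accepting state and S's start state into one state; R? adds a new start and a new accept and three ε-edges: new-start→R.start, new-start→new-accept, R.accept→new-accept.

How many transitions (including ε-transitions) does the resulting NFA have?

7

By structural recursion:
Each of the 4 symbol leaves contributes 1 transition (1 symbol, 0 ε).
  ba : 2 transitions (2 symbol, 0 ε)
  (ba)? : 5 transitions (2 symbol, 3 ε)
  (ba)?ba : 7 transitions (4 symbol, 3 ε)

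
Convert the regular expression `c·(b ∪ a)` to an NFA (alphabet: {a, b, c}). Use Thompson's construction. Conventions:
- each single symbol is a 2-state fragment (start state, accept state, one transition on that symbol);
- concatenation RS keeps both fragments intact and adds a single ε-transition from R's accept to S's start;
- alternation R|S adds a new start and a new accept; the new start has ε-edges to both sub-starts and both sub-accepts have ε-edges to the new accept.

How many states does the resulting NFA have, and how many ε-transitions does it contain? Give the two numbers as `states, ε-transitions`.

8, 5

By structural recursion:
Each of the 3 symbol leaves contributes 2 states and 0 ε-transitions.
  b ∪ a — 6 states, 4 ε-transitions
  c·(b ∪ a) — 8 states, 5 ε-transitions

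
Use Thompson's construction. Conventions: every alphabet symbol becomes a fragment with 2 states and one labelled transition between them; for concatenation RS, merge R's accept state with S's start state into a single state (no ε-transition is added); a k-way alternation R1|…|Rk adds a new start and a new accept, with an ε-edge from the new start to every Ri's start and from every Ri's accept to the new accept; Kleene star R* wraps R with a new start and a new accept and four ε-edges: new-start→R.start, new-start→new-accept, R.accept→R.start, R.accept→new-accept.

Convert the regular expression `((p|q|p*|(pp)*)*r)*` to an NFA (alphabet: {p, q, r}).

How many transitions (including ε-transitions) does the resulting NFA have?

By structural recursion:
Each of the 6 symbol leaves contributes 1 transition (1 symbol, 0 ε).
  p* → 5 transitions (1 symbol, 4 ε)
  pp → 2 transitions (2 symbol, 0 ε)
  (pp)* → 6 transitions (2 symbol, 4 ε)
  p|q|p*|(pp)* → 21 transitions (5 symbol, 16 ε)
  (p|q|p*|(pp)*)* → 25 transitions (5 symbol, 20 ε)
  (p|q|p*|(pp)*)*r → 26 transitions (6 symbol, 20 ε)
  ((p|q|p*|(pp)*)*r)* → 30 transitions (6 symbol, 24 ε)

30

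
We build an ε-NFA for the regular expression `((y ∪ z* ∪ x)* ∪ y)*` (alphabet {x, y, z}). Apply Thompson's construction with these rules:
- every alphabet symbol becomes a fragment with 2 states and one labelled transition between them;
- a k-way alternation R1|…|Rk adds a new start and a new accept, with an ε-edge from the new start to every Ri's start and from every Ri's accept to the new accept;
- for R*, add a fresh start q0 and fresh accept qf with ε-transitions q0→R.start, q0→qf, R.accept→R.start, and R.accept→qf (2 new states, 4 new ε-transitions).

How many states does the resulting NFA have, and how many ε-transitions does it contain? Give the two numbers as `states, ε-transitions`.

18, 22

Per subexpression:
Each of the 4 symbol leaves contributes 2 states and 0 ε-transitions.
  z* — 4 states, 4 ε-transitions
  y ∪ z* ∪ x — 10 states, 10 ε-transitions
  (y ∪ z* ∪ x)* — 12 states, 14 ε-transitions
  (y ∪ z* ∪ x)* ∪ y — 16 states, 18 ε-transitions
  ((y ∪ z* ∪ x)* ∪ y)* — 18 states, 22 ε-transitions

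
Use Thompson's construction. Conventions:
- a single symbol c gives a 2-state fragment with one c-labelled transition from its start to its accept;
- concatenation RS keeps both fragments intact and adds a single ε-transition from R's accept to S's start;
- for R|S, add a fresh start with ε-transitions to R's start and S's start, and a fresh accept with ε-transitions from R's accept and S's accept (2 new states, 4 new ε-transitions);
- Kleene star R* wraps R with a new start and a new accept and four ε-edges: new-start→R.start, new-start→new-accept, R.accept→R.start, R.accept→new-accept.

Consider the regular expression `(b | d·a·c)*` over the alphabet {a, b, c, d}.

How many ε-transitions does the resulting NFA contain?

Bottom-up over the parse tree:
Each of the 4 symbol leaves contributes 0 ε-transitions.
  d·a·c — 2 ε-transitions
  b | d·a·c — 6 ε-transitions
  (b | d·a·c)* — 10 ε-transitions

10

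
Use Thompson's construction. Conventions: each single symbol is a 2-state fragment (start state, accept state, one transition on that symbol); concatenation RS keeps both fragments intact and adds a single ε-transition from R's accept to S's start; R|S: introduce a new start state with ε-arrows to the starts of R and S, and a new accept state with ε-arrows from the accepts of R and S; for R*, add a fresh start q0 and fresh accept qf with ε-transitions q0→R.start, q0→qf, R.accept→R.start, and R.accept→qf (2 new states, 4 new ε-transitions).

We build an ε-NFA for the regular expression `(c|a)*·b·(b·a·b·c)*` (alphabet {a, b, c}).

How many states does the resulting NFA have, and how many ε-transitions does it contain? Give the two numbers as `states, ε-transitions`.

Building bottom-up:
Each of the 7 symbol leaves contributes 2 states and 0 ε-transitions.
  c|a — 6 states, 4 ε-transitions
  (c|a)* — 8 states, 8 ε-transitions
  b·a·b·c — 8 states, 3 ε-transitions
  (b·a·b·c)* — 10 states, 7 ε-transitions
  (c|a)*·b·(b·a·b·c)* — 20 states, 17 ε-transitions

20, 17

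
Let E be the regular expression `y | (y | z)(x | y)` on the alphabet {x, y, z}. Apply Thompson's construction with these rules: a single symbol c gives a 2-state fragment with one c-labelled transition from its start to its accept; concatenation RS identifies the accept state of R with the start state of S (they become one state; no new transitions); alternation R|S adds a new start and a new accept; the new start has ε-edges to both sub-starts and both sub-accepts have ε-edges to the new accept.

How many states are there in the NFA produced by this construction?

15

Per subexpression:
Each of the 5 symbol leaves contributes a 2-state fragment.
  y | z : 6 states
  x | y : 6 states
  (y | z)(x | y) : 11 states
  y | (y | z)(x | y) : 15 states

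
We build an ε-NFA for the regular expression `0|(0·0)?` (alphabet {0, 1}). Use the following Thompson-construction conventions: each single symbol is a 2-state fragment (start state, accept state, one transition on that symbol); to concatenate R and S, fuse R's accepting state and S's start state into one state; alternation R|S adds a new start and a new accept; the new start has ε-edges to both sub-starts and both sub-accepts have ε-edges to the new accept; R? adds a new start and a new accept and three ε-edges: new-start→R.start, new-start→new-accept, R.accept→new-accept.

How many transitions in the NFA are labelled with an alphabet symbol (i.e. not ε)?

3

By structural recursion:
Each of the 3 symbol leaves contributes exactly 1 symbol transition.
  0·0 : 2 symbol transitions
  (0·0)? : 2 symbol transitions
  0|(0·0)? : 3 symbol transitions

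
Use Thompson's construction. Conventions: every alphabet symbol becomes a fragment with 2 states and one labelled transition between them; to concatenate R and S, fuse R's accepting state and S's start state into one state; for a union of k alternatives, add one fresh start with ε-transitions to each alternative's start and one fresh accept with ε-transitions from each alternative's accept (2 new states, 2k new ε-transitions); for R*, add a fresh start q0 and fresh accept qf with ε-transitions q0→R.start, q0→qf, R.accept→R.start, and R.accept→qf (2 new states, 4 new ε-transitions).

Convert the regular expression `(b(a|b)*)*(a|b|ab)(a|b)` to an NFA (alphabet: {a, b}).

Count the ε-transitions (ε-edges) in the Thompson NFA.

Bottom-up over the parse tree:
Each of the 9 symbol leaves contributes 0 ε-transitions.
  a|b — 4 ε-transitions
  (a|b)* — 8 ε-transitions
  b(a|b)* — 8 ε-transitions
  (b(a|b)*)* — 12 ε-transitions
  ab — 0 ε-transitions
  a|b|ab — 6 ε-transitions
  a|b — 4 ε-transitions
  (b(a|b)*)*(a|b|ab)(a|b) — 22 ε-transitions

22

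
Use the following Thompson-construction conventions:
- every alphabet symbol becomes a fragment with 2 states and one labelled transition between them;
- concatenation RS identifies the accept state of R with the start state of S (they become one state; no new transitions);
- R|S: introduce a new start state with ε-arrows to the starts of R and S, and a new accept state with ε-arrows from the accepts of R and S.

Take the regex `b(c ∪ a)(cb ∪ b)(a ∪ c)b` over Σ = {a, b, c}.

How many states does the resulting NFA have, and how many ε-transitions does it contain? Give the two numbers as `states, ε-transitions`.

19, 12

Building bottom-up:
Each of the 9 symbol leaves contributes 2 states and 0 ε-transitions.
  c ∪ a → 6 states, 4 ε-transitions
  cb → 3 states, 0 ε-transitions
  cb ∪ b → 7 states, 4 ε-transitions
  a ∪ c → 6 states, 4 ε-transitions
  b(c ∪ a)(cb ∪ b)(a ∪ c)b → 19 states, 12 ε-transitions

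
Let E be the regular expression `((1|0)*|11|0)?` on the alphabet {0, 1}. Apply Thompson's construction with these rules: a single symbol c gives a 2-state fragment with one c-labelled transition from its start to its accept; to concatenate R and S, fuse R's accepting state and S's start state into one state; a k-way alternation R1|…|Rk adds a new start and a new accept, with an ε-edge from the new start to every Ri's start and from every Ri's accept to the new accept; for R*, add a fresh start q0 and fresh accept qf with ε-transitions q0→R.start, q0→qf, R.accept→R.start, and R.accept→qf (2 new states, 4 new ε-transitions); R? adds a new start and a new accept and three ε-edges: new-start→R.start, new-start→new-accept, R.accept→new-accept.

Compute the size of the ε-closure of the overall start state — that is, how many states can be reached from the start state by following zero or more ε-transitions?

11

Compute the ε-closure size of each fragment's start state recursively; a symbol fragment's start has no outgoing ε-edge, so its closure is just itself (size 1).
  1|0 — |closure| = 1 + 1 + 1 = 3 (the new accept is not ε-reachable since no branch accepts ε)
  (1|0)* — |closure| = 1 (new start) + 3 (body) + 1 (new accept) = 5
  11 — same as the first factor's closure: |closure| = 1
  (1|0)*|11|0 — new start ε-reaches every alternative's start; at least one alternative accepts ε, so the union's new accept is reached too: |closure| = 1 + 5 + 1 + 1 + 1 = 9
  ((1|0)*|11|0)? — |closure| = 1 (new start) + 9 (body) + 1 (new accept, via ε) = 11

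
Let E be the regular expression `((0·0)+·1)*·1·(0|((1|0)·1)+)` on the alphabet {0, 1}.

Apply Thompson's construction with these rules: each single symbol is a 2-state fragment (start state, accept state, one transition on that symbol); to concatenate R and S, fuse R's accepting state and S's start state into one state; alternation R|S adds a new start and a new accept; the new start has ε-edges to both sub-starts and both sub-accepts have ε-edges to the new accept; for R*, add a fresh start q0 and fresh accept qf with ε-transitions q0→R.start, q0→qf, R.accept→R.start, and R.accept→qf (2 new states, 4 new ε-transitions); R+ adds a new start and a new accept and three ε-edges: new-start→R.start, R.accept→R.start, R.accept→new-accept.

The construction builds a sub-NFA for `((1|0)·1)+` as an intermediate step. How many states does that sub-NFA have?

9

Fragment for `((1|0)·1)+`:
Each of the 3 symbol leaves contributes a 2-state fragment.
  1|0 — 6 states
  (1|0)·1 — 7 states
  ((1|0)·1)+ — 9 states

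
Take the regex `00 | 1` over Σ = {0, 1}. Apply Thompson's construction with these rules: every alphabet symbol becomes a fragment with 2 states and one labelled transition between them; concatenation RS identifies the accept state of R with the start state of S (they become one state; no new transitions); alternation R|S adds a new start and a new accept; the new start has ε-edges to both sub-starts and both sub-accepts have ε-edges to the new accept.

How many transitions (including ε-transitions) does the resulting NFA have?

Recursing over subexpressions:
Each of the 3 symbol leaves contributes 1 transition (1 symbol, 0 ε).
  00 = 2 transitions (2 symbol, 0 ε)
  00 | 1 = 7 transitions (3 symbol, 4 ε)

7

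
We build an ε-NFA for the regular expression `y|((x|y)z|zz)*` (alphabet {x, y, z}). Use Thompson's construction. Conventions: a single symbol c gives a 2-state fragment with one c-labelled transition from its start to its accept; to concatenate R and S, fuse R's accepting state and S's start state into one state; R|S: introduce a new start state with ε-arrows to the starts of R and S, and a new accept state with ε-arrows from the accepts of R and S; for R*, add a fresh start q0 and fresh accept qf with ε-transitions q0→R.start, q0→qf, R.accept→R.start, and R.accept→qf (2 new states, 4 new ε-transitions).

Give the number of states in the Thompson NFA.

18

By structural recursion:
Each of the 6 symbol leaves contributes a 2-state fragment.
  x|y → 6 states
  (x|y)z → 7 states
  zz → 3 states
  (x|y)z|zz → 12 states
  ((x|y)z|zz)* → 14 states
  y|((x|y)z|zz)* → 18 states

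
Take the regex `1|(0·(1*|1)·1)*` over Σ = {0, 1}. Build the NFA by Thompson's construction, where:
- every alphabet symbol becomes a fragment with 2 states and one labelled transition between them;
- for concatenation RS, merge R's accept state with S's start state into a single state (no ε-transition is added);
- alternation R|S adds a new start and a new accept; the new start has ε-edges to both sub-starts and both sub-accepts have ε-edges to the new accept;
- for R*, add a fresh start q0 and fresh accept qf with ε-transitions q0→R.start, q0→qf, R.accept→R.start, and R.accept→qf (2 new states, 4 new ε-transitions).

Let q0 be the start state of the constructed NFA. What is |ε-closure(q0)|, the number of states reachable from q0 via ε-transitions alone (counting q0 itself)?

Work bottom-up. For each fragment F, track |ε-closure(F.start)| and whether F's accept lies in that closure (i.e. whether F accepts ε). A single-symbol fragment has closure size 1 and does not accept ε.
  1* → the star's fresh start ε-reaches both the body's start and the fresh accept: C = 2 + 1 = 3
  1*|1 → C = 1 (new start) + (3 + 1) + 1 (new accept, since some branch ε-reaches its own accept) = 6
  0·(1*|1)·1 → C equals the left operand's closure size = 1 (its accept is not ε-reachable, so the closure stops there)
  (0·(1*|1)·1)* → C = 1 (new start) + 1 (body) + 1 (new accept) = 3
  1|(0·(1*|1)·1)* → C = 1 (new start) + (1 + 3) + 1 (new accept, since some branch ε-reaches its own accept) = 6

6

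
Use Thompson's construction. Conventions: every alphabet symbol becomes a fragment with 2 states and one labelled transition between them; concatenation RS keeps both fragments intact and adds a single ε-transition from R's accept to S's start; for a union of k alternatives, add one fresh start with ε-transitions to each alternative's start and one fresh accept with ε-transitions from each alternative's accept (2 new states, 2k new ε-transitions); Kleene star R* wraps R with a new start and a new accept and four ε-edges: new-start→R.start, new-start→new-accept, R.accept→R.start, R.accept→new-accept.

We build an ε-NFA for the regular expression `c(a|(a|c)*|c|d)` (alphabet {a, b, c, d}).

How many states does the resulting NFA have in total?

Building bottom-up:
Each of the 6 symbol leaves contributes a 2-state fragment.
  a|c — 6 states
  (a|c)* — 8 states
  a|(a|c)*|c|d — 16 states
  c(a|(a|c)*|c|d) — 18 states

18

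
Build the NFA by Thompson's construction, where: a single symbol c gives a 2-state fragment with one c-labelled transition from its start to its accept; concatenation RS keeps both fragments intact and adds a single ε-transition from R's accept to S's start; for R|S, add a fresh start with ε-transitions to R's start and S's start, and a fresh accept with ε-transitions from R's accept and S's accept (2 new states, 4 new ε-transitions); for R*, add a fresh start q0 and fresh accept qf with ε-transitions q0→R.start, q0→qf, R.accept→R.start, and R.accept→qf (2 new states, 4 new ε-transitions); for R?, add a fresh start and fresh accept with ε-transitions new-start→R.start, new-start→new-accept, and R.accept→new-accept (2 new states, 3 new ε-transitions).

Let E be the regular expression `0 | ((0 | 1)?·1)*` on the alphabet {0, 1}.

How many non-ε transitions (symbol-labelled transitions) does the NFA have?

4

Recursing over subexpressions:
Each of the 4 symbol leaves contributes exactly 1 symbol transition.
  0 | 1 : 2 symbol transitions
  (0 | 1)? : 2 symbol transitions
  (0 | 1)?·1 : 3 symbol transitions
  ((0 | 1)?·1)* : 3 symbol transitions
  0 | ((0 | 1)?·1)* : 4 symbol transitions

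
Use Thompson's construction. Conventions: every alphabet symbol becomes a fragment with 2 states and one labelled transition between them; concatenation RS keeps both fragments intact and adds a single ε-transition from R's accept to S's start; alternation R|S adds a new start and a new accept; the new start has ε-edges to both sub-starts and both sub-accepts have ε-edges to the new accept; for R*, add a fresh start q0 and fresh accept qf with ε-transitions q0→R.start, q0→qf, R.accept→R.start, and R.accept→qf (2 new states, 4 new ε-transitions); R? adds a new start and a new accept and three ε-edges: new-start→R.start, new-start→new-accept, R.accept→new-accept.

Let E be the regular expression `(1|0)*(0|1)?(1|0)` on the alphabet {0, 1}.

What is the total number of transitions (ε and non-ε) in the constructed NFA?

27

Bottom-up over the parse tree:
Each of the 6 symbol leaves contributes 1 transition (1 symbol, 0 ε).
  1|0 : 6 transitions (2 symbol, 4 ε)
  (1|0)* : 10 transitions (2 symbol, 8 ε)
  0|1 : 6 transitions (2 symbol, 4 ε)
  (0|1)? : 9 transitions (2 symbol, 7 ε)
  1|0 : 6 transitions (2 symbol, 4 ε)
  (1|0)*(0|1)?(1|0) : 27 transitions (6 symbol, 21 ε)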